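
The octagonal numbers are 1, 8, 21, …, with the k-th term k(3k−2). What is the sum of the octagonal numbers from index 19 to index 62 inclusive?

234234

Σ i(3i−2) = 3Σi² − 2Σi over i = 19..62.
Σi = 1953 − 171 = 1782 and Σi² = 81375 − 2109 = 79266.
3·79266 − 2·1782 = 234234.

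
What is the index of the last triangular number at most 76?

Solve n(n+1)/2 ≤ 76 for integer n.
n = 11 gives 66 ≤ 76, while n = 12 gives 78 > 76; so the answer is index 11.

11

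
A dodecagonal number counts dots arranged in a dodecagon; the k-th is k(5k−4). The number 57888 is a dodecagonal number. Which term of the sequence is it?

Set n(5n−4) = 57888, giving 5n² − 4n − 57888 = 0.
So n = (4 + 1076) / 10 = 1080/10 = 108.
Check: 108·(5·108 − 4) = 57888. ✓

108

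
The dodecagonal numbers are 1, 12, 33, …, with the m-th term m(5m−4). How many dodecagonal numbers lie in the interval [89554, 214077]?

The n-th dodecagonal number is n(5n−4).
Smallest index with value ≥ 89554: n = 135 (giving 90585).
Largest index with value ≤ 214077: n = 207 (giving 213417).
Indices 135 through 207: 73 terms.

73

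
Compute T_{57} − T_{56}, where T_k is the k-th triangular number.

57

Consecutive triangular numbers differ by n: T_{57} − T_{56} = 57.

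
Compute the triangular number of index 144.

10440

The 144th triangular number is n(n+1)/2 with n = 144.
144·145/2 = 20880/2 = 10440.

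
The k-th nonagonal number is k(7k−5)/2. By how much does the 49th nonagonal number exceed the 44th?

49·(7·49 − 5)/2 = 8281 and 44·(7·44 − 5)/2 = 6666.
Difference: 8281 − 6666 = 1615.

1615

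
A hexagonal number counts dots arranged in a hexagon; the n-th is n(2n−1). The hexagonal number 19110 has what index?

98

Set n(2n−1) = 19110, giving 2n² − n − 19110 = 0.
The discriminant is 1 + 8·19110 = 152881, and √152881 = 391.
So n = (1 + 391) / 4 = 392/4 = 98.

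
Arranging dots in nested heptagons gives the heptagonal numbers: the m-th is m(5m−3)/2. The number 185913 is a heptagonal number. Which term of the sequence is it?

Set n(5n−3)/2 = 185913, giving 5n² − 3n − 371826 = 0.
The discriminant is 9 + 40·185913 = 7436529, and √7436529 = 2727.
So n = (3 + 2727) / 10 = 2730/10 = 273.
Check: 273·(5·273 − 3)/2 = 185913. ✓

273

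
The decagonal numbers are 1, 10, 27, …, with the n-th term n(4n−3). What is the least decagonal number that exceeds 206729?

Solve n(4n−3) > 206729 for integer n.
The largest n with value ≤ 206729 is 227 (since 205435 ≤ 206729 < 207252), so the first above is n = 228, value 207252.

207252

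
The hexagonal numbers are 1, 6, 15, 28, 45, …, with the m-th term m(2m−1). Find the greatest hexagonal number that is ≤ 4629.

4560

Solve n(2n−1) ≤ 4629 for integer n.
n = 48 gives 4560 ≤ 4629, while n = 49 gives 4753 > 4629; so the answer is 4560.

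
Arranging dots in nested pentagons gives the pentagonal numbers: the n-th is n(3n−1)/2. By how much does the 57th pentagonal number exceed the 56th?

Consecutive pentagonal numbers differ by 3n − 2: here 3·57 − 2 = 169.

169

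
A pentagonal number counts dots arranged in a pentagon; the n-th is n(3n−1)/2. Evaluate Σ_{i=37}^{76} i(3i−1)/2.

Σ i(3i−1)/2 = (3Σi² − Σi) / 2 over i = 37..76.
Σi = 2926 − 666 = 2260 and Σi² = 149226 − 16206 = 133020.
(3·133020 − 1·2260) / 2 = 396800/2 = 198400.

198400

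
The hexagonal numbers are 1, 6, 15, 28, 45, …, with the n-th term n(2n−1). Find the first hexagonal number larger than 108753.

109278

Solve n(2n−1) > 108753 for integer n.
The largest n with value ≤ 108753 is 233 (since 108345 ≤ 108753 < 109278), so the first above is n = 234, value 109278.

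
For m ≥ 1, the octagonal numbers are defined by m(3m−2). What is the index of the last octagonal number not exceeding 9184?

Solve n(3n−2) ≤ 9184 for integer n.
n = 55 gives 8965 ≤ 9184, while n = 56 gives 9296 > 9184; so the answer is index 55.

55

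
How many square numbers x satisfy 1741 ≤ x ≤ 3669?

19

The n-th square number is n².
Smallest index with value ≥ 1741: n = 42 (giving 1764).
Largest index with value ≤ 3669: n = 60 (giving 3600).
Indices 42 through 60: 19 terms.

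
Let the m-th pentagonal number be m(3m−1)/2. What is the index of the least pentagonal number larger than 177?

12

Solve n(3n−1)/2 > 177 for integer n.
The largest n with value ≤ 177 is 11 (since 176 ≤ 177 < 210), so the first above is n = 12, value 210.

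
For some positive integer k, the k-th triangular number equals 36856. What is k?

Set n(n+1)/2 = 36856, giving n² + n − 73712 = 0.
The discriminant is 1 + 8·36856 = 294849, and √294849 = 543.
So n = (-1 + 543) / 2 = 542/2 = 271.

271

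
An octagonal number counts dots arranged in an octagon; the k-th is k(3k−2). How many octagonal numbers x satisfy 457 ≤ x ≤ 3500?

The n-th octagonal number is n(3n−2).
Smallest index with value ≥ 457: n = 13 (giving 481).
Largest index with value ≤ 3500: n = 34 (giving 3400).
Indices 13 through 34: 22 terms.

22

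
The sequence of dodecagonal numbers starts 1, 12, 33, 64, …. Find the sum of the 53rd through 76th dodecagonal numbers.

Σ i(5i−4) = 5Σi² − 4Σi over i = 53..76.
Σi = 2926 − 1378 = 1548 and Σi² = 149226 − 48230 = 100996.
5·100996 − 4·1548 = 498788.

498788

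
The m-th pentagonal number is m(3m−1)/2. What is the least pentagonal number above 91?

92

Solve n(3n−1)/2 > 91 for integer n.
The largest n with value ≤ 91 is 7 (since 70 ≤ 91 < 92), so the first above is n = 8, value 92.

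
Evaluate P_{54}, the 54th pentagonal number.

4347

The 54th pentagonal number is n(3n−1)/2 with n = 54.
54·(3·54 − 1)/2 = 54·161/2 = 4347.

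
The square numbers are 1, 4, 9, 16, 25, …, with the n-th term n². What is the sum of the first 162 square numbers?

Σ_{i=1}^{162} i² = 162·163·325/6 = 1430325.

1430325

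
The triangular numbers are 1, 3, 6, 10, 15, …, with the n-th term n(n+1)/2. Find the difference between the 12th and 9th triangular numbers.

12·13/2 = 78 and 9·10/2 = 45.
Difference: 78 − 45 = 33.

33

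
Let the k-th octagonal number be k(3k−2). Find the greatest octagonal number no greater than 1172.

1160

Solve n(3n−2) ≤ 1172 for integer n.
n = 20 gives 1160 ≤ 1172, while n = 21 gives 1281 > 1172; so the answer is 1160.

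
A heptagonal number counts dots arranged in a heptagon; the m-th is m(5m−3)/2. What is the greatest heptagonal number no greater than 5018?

4995

Solve n(5n−3)/2 ≤ 5018 for integer n.
n = 45 gives 4995 ≤ 5018, while n = 46 gives 5221 > 5018; so the answer is 4995.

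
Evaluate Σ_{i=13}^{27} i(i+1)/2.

3290

Σ i(i+1)/2 = (Σi² + Σi) / 2 over i = 13..27.
Σi = 378 − 78 = 300 and Σi² = 6930 − 650 = 6280.
(1·6280 + 1·300) / 2 = 6580/2 = 3290.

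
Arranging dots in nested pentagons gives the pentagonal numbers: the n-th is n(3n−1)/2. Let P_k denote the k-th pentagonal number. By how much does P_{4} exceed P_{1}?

21

4·(3·4 − 1)/2 = 22 and 1·(3·1 − 1)/2 = 1.
Difference: 22 − 1 = 21.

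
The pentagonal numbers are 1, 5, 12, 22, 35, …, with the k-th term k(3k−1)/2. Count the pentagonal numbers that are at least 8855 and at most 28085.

61

The n-th pentagonal number is n(3n−1)/2.
Smallest index with value ≥ 8855: n = 77 (giving 8855).
Largest index with value ≤ 28085: n = 137 (giving 28085).
Indices 77 through 137: 61 terms.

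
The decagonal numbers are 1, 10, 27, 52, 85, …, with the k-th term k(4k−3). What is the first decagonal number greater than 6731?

6930

Solve n(4n−3) > 6731 for integer n.
The largest n with value ≤ 6731 is 41 (since 6601 ≤ 6731 < 6930), so the first above is n = 42, value 6930.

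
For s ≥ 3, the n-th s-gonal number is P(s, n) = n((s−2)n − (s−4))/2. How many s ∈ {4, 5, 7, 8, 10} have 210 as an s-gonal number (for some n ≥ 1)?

s = 4: P(4, 14) = 196 and P(4, 15) = 225; 210 is not s-gonal.
s = 5: P(5, 12) = 210. ✓
s = 7: P(7, 9) = 189 and P(7, 10) = 235; 210 is not s-gonal.
s = 8: P(8, 8) = 176 and P(8, 9) = 225; 210 is not s-gonal.
s = 10: P(10, 7) = 175 and P(10, 8) = 232; 210 is not s-gonal.
Hits: s ∈ {5} → 1.

1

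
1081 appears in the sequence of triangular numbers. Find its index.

Set n(n+1)/2 = 1081, giving n² + n − 2162 = 0.
The discriminant is 1 + 8·1081 = 8649, and √8649 = 93.
So n = (-1 + 93) / 2 = 92/2 = 46.

46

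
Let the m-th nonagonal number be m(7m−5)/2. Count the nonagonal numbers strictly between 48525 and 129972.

75

The n-th nonagonal number is n(7n−5)/2.
Smallest index with value > 48525: n = 119 (giving 49266).
Largest index with value < 129972: n = 193 (giving 129889).
Indices 119 through 193: 75 terms.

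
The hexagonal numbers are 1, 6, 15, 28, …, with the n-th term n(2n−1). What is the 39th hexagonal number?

3003

The 39th hexagonal number is n(2n−1) with n = 39.
39·(2·39 − 1) = 39·77 = 3003.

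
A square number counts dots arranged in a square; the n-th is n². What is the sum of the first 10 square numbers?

385

Σ_{i=1}^{10} i² = 10·11·21/6 = 385.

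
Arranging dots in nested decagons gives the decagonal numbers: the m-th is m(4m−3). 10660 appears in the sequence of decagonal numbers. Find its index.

52

Set n(4n−3) = 10660, giving 4n² − 3n − 10660 = 0.
The discriminant is 9 + 16·10660 = 170569, and √170569 = 413.
So n = (3 + 413) / 8 = 416/8 = 52.
Check: 52·(4·52 − 3) = 10660. ✓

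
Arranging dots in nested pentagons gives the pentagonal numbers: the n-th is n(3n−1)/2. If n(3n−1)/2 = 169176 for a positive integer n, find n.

336

Set n(3n−1)/2 = 169176, giving 3n² − n − 338352 = 0.
The discriminant is 1 + 24·169176 = 4060225, and √4060225 = 2015.
So n = (1 + 2015) / 6 = 2016/6 = 336.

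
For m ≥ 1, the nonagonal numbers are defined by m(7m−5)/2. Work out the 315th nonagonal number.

346500

The 315th nonagonal number is n(7n−5)/2 with n = 315.
315·(7·315 − 5)/2 = 315·2200/2 = 315·1100 = 346500.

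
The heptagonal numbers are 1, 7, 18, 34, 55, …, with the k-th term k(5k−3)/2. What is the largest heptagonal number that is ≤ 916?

874

Solve n(5n−3)/2 ≤ 916 for integer n.
n = 19 gives 874 ≤ 916, while n = 20 gives 970 > 916; so the answer is 874.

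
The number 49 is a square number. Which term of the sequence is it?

7

We need n² = 49, so n = √49 = 7.
Check: 7² = 49. ✓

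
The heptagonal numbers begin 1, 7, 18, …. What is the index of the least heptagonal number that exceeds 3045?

Solve n(5n−3)/2 > 3045 for integer n.
The largest n with value ≤ 3045 is 35 (since 3010 ≤ 3045 < 3186), so the first above is n = 36, value 3186.

36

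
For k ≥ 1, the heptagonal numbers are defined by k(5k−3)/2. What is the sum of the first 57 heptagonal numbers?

155933

Σ i(5i−3)/2 = (5Σi² − 3Σi) / 2 over i = 1..57.
Σi = 1653 and Σi² = 63365.
(5·63365 − 3·1653) / 2 = 311866/2 = 155933.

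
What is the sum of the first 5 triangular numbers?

Σ i(i+1)/2 = (Σi² + Σi) / 2 over i = 1..5.
Σi = 15 and Σi² = 55.
(1·55 + 1·15) / 2 = 70/2 = 35.

35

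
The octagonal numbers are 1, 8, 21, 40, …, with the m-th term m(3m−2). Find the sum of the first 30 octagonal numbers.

27435

Σ i(3i−2) = 3Σi² − 2Σi over i = 1..30.
Σi = 465 and Σi² = 9455.
3·9455 − 2·465 = 27435.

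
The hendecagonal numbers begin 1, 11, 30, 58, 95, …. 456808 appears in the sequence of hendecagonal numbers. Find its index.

319

Set n(9n−7)/2 = 456808, giving 9n² − 7n − 913616 = 0.
The discriminant is 49 + 72·456808 = 32890225, and √32890225 = 5735.
So n = (7 + 5735) / 18 = 5742/18 = 319.
Check: 319·(9·319 − 7)/2 = 456808. ✓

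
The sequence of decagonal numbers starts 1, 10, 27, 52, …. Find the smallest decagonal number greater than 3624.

Solve n(4n−3) > 3624 for integer n.
The largest n with value ≤ 3624 is 30 (since 3510 ≤ 3624 < 3751), so the first above is n = 31, value 3751.

3751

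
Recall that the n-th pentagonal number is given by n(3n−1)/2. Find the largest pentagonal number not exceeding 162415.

Solve n(3n−1)/2 ≤ 162415 for integer n.
n = 329 gives 162197 ≤ 162415, while n = 330 gives 163185 > 162415; so the answer is 162197.

162197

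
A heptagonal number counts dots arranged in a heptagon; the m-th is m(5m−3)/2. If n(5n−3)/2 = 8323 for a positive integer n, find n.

Set n(5n−3)/2 = 8323, giving 5n² − 3n − 16646 = 0.
The discriminant is 9 + 40·8323 = 332929, and √332929 = 577.
So n = (3 + 577) / 10 = 580/10 = 58.

58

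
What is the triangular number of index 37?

703

The 37th triangular number is n(n+1)/2 with n = 37.
37·38/2 = 1406/2 = 703.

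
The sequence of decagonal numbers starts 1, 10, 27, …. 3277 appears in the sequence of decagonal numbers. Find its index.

29

Set n(4n−3) = 3277, giving 4n² − 3n − 3277 = 0.
The discriminant is 9 + 16·3277 = 52441, and √52441 = 229.
So n = (3 + 229) / 8 = 232/8 = 29.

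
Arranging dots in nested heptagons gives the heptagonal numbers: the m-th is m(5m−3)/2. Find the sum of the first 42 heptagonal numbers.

Σ i(5i−3)/2 = (5Σi² − 3Σi) / 2 over i = 1..42.
Σi = 903 and Σi² = 25585.
(5·25585 − 3·903) / 2 = 125216/2 = 62608.

62608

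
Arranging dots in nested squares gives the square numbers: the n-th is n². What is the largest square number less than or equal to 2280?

Solve n² ≤ 2280 for integer n.
n = 47 gives 2209 ≤ 2280, while n = 48 gives 2304 > 2280; so the answer is 2209.

2209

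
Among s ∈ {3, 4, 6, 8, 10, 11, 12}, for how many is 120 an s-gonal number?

2

s = 3: P(3, 15) = 120. ✓
s = 4: P(4, 10) = 100 and P(4, 11) = 121; 120 is not s-gonal.
s = 6: P(6, 8) = 120. ✓
s = 8: P(8, 6) = 96 and P(8, 7) = 133; 120 is not s-gonal.
s = 10: P(10, 5) = 85 and P(10, 6) = 126; 120 is not s-gonal.
s = 11: P(11, 5) = 95 and P(11, 6) = 141; 120 is not s-gonal.
s = 12: P(12, 5) = 105 and P(12, 6) = 156; 120 is not s-gonal.
Hits: s ∈ {3, 6} → 2.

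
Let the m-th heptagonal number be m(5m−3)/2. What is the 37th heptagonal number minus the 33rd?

694

37·(5·37 − 3)/2 = 3367 and 33·(5·33 − 3)/2 = 2673.
Difference: 3367 − 2673 = 694.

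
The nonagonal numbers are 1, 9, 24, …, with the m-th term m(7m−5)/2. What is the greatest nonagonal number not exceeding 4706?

4699

Solve n(7n−5)/2 ≤ 4706 for integer n.
n = 37 gives 4699 ≤ 4706, while n = 38 gives 4959 > 4706; so the answer is 4699.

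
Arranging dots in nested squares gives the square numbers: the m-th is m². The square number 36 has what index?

6

We need n² = 36, so n = √36 = 6.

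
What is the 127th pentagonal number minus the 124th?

127·(3·127 − 1)/2 = 24130 and 124·(3·124 − 1)/2 = 23002.
Difference: 24130 − 23002 = 1128.

1128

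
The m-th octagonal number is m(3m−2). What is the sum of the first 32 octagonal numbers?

Σ i(3i−2) = 3Σi² − 2Σi over i = 1..32.
Σi = 528 and Σi² = 11440.
3·11440 − 2·528 = 33264.

33264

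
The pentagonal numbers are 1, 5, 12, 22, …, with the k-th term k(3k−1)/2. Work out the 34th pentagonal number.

1717

The 34th pentagonal number is n(3n−1)/2 with n = 34.
34·(3·34 − 1)/2 = 34·101/2 = 1717.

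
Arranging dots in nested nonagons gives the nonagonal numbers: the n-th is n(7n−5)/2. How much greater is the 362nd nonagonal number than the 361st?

Consecutive nonagonal numbers differ by 7n − 6: here 7·362 − 6 = 2528.

2528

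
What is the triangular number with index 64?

The 64th triangular number is n(n+1)/2 with n = 64.
64·65/2 = 4160/2 = 2080.

2080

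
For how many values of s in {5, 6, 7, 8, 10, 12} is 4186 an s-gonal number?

1

s = 5: P(5, 52) = 4030 and P(5, 53) = 4187; 4186 is not s-gonal.
s = 6: P(6, 46) = 4186. ✓
s = 7: P(7, 41) = 4141 and P(7, 42) = 4347; 4186 is not s-gonal.
s = 8: P(8, 37) = 4033 and P(8, 38) = 4256; 4186 is not s-gonal.
s = 10: P(10, 32) = 4000 and P(10, 33) = 4257; 4186 is not s-gonal.
s = 12: P(12, 29) = 4089 and P(12, 30) = 4380; 4186 is not s-gonal.
Hits: s ∈ {6} → 1.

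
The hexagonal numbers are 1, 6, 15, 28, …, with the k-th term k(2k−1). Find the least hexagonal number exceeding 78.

91

Solve n(2n−1) > 78 for integer n.
The largest n with value ≤ 78 is 6 (since 66 ≤ 78 < 91), so the first above is n = 7, value 91.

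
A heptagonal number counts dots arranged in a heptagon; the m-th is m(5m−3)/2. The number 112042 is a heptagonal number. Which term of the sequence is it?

212

Set n(5n−3)/2 = 112042, giving 5n² − 3n − 224084 = 0.
So n = (3 + 2117) / 10 = 2120/10 = 212.
Check: 212·(5·212 − 3)/2 = 112042. ✓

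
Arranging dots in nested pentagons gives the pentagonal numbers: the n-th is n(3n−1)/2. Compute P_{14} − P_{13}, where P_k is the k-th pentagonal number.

Consecutive pentagonal numbers differ by 3n − 2: here 3·14 − 2 = 40.

40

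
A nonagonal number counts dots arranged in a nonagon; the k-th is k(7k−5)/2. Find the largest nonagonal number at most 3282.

Solve n(7n−5)/2 ≤ 3282 for integer n.
n = 30 gives 3075 ≤ 3282, while n = 31 gives 3286 > 3282; so the answer is 3075.

3075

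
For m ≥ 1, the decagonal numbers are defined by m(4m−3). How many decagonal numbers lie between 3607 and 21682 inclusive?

44

The n-th decagonal number is n(4n−3).
Smallest index with value ≥ 3607: n = 31 (giving 3751).
Largest index with value ≤ 21682: n = 74 (giving 21682).
Indices 31 through 74: 44 terms.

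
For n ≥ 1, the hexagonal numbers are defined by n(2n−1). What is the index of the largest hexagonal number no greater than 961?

Solve n(2n−1) ≤ 961 for integer n.
n = 22 gives 946 ≤ 961, while n = 23 gives 1035 > 961; so the answer is index 22.

22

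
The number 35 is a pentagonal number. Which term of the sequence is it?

5

Set n(3n−1)/2 = 35, giving 3n² − n − 70 = 0.
The discriminant is 1 + 24·35 = 841, and √841 = 29.
So n = (1 + 29) / 6 = 30/6 = 5.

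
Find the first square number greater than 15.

16

Solve n² > 15 for integer n.
The largest n with value ≤ 15 is 3 (since 9 ≤ 15 < 16), so the first above is n = 4, value 16.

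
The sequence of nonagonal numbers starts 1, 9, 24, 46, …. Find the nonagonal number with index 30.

3075

The 30th nonagonal number is n(7n−5)/2 with n = 30.
30·(7·30 − 5)/2 = 30·205/2 = 3075.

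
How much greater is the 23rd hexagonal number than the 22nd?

Consecutive hexagonal numbers differ by 4n − 3: here 4·23 − 3 = 89.

89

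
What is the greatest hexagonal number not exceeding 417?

378

Solve n(2n−1) ≤ 417 for integer n.
n = 14 gives 378 ≤ 417, while n = 15 gives 435 > 417; so the answer is 378.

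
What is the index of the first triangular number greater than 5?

Solve n(n+1)/2 > 5 for integer n.
The largest n with value ≤ 5 is 2 (since 3 ≤ 5 < 6), so the first above is n = 3, value 6.

3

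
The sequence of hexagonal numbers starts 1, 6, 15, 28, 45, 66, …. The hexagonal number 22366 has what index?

106

Set n(2n−1) = 22366, giving 2n² − n − 22366 = 0.
The discriminant is 1 + 8·22366 = 178929, and √178929 = 423.
So n = (1 + 423) / 4 = 424/4 = 106.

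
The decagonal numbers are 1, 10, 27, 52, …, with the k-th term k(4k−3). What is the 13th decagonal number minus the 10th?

13·(4·13 − 3) = 637 and 10·(4·10 − 3) = 370.
Difference: 637 − 370 = 267.

267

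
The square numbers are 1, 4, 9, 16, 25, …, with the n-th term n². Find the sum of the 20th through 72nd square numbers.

124550

Σ_{i=20}^{72} i² = 127020 − 2470 = 124550.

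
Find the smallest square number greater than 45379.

Solve n² > 45379 for integer n.
The largest n with value ≤ 45379 is 213 (since 45369 ≤ 45379 < 45796), so the first above is n = 214, value 45796.

45796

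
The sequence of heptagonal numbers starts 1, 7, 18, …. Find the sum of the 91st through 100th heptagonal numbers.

Σ i(5i−3)/2 = (5Σi² − 3Σi) / 2 over i = 91..100.
Σi = 5050 − 4095 = 955 and Σi² = 338350 − 247065 = 91285.
(5·91285 − 3·955) / 2 = 453560/2 = 226780.

226780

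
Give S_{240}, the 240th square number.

57600

The 240th square number is n² with n = 240.
240² = 57600.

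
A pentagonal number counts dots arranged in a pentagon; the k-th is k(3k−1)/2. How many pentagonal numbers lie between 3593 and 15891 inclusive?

The n-th pentagonal number is n(3n−1)/2.
Smallest index with value ≥ 3593: n = 50 (giving 3725).
Largest index with value ≤ 15891: n = 103 (giving 15862).
Indices 50 through 103: 54 terms.

54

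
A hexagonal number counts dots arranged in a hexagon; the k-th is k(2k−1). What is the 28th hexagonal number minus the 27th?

Consecutive hexagonal numbers differ by 4n − 3: here 4·28 − 3 = 109.

109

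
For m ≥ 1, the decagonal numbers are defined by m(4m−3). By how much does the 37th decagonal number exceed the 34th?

843

37·(4·37 − 3) = 5365 and 34·(4·34 − 3) = 4522.
Difference: 5365 − 4522 = 843.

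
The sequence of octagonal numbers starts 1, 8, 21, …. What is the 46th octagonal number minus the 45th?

Consecutive octagonal numbers differ by 6n − 5: here 6·46 − 5 = 271.

271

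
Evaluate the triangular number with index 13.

91

The 13th triangular number is n(n+1)/2 with n = 13.
13·14/2 = 182/2 = 91.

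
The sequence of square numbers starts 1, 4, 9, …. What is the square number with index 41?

1681

The 41st square number is n² with n = 41.
41² = 1681.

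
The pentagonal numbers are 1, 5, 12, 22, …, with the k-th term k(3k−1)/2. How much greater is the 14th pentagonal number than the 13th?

40

Consecutive pentagonal numbers differ by 3n − 2: here 3·14 − 2 = 40.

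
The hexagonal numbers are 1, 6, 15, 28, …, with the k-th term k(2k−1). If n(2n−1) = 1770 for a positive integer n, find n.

Set n(2n−1) = 1770, giving 2n² − n − 1770 = 0.
So n = (1 + 119) / 4 = 120/4 = 30.
Check: 30·(2·30 − 1) = 1770. ✓

30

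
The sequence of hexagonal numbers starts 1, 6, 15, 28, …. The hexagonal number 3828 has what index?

44

Set n(2n−1) = 3828, giving 2n² − n − 3828 = 0.
The discriminant is 1 + 8·3828 = 30625, and √30625 = 175.
So n = (1 + 175) / 4 = 176/4 = 44.
Check: 44·(2·44 − 1) = 3828. ✓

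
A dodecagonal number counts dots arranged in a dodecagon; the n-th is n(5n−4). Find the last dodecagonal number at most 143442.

142129

Solve n(5n−4) ≤ 143442 for integer n.
n = 169 gives 142129 ≤ 143442, while n = 170 gives 143820 > 143442; so the answer is 142129.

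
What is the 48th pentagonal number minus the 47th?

Consecutive pentagonal numbers differ by 3n − 2: here 3·48 − 2 = 142.

142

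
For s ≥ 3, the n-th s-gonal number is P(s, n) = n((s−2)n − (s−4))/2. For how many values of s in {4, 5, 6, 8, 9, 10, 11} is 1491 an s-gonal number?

1

s = 4: P(4, 38) = 1444 and P(4, 39) = 1521; 1491 is not s-gonal.
s = 5: P(5, 31) = 1426 and P(5, 32) = 1520; 1491 is not s-gonal.
s = 6: P(6, 27) = 1431 and P(6, 28) = 1540; 1491 is not s-gonal.
s = 8: P(8, 22) = 1408 and P(8, 23) = 1541; 1491 is not s-gonal.
s = 9: P(9, 21) = 1491. ✓
s = 10: P(10, 19) = 1387 and P(10, 20) = 1540; 1491 is not s-gonal.
s = 11: P(11, 18) = 1395 and P(11, 19) = 1558; 1491 is not s-gonal.
Hits: s ∈ {9} → 1.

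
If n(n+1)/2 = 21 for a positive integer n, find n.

6

Set n(n+1)/2 = 21, giving n² + n − 42 = 0.
So n = (-1 + 13) / 2 = 12/2 = 6.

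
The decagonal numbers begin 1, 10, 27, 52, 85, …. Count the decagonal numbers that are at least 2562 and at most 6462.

The n-th decagonal number is n(4n−3).
Smallest index with value ≥ 2562: n = 26 (giving 2626).
Largest index with value ≤ 6462: n = 40 (giving 6280).
Indices 26 through 40: 15 terms.

15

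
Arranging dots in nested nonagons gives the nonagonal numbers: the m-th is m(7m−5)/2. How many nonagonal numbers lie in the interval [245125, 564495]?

The n-th nonagonal number is n(7n−5)/2.
Smallest index with value ≥ 245125: n = 265 (giving 245125).
Largest index with value ≤ 564495: n = 401 (giving 561801).
Indices 265 through 401: 137 terms.

137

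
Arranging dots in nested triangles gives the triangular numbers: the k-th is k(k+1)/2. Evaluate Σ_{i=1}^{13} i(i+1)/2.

455

Σ i(i+1)/2 = (Σi² + Σi) / 2 over i = 1..13.
Σi = 91 and Σi² = 819.
(1·819 + 1·91) / 2 = 910/2 = 455.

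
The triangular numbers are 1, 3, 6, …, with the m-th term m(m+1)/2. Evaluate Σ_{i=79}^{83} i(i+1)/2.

16610

Σ i(i+1)/2 = (Σi² + Σi) / 2 over i = 79..83.
Σi = 3486 − 3081 = 405 and Σi² = 194054 − 161239 = 32815.
(1·32815 + 1·405) / 2 = 33220/2 = 16610.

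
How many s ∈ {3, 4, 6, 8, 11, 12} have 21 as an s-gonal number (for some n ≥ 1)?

2

s = 3: P(3, 6) = 21. ✓
s = 4: P(4, 4) = 16 and P(4, 5) = 25; 21 is not s-gonal.
s = 6: P(6, 3) = 15 and P(6, 4) = 28; 21 is not s-gonal.
s = 8: P(8, 3) = 21. ✓
s = 11: P(11, 2) = 11 and P(11, 3) = 30; 21 is not s-gonal.
s = 12: P(12, 2) = 12 and P(12, 3) = 33; 21 is not s-gonal.
Hits: s ∈ {3, 8} → 2.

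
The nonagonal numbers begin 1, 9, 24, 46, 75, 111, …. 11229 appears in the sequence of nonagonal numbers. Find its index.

Set n(7n−5)/2 = 11229, giving 7n² − 5n − 22458 = 0.
The discriminant is 25 + 56·11229 = 628849, and √628849 = 793.
So n = (5 + 793) / 14 = 798/14 = 57.

57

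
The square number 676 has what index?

We need n² = 676, so n = √676 = 26.
Check: 26² = 676. ✓

26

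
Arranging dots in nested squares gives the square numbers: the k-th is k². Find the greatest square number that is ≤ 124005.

Solve n² ≤ 124005 for integer n.
n = 352 gives 123904 ≤ 124005, while n = 353 gives 124609 > 124005; so the answer is 123904.

123904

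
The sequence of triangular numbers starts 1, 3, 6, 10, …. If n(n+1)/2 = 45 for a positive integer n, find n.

Set n(n+1)/2 = 45, giving n² + n − 90 = 0.
The discriminant is 1 + 8·45 = 361, and √361 = 19.
So n = (-1 + 19) / 2 = 18/2 = 9.

9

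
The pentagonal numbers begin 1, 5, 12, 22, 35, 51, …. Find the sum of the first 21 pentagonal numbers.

4851

Σ i(3i−1)/2 = (3Σi² − Σi) / 2 over i = 1..21.
Σi = 231 and Σi² = 3311.
(3·3311 − 1·231) / 2 = 9702/2 = 4851.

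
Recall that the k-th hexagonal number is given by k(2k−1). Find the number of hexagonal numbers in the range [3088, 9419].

29

The n-th hexagonal number is n(2n−1).
Smallest index with value ≥ 3088: n = 40 (giving 3160).
Largest index with value ≤ 9419: n = 68 (giving 9180).
Indices 40 through 68: 29 terms.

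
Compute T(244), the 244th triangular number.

29890

244·245/2 = 59780/2 = 29890.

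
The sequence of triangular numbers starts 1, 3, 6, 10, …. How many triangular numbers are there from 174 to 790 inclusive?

21

The n-th triangular number is n(n+1)/2.
Smallest index with value ≥ 174: n = 19 (giving 190).
Largest index with value ≤ 790: n = 39 (giving 780).
Indices 19 through 39: 21 terms.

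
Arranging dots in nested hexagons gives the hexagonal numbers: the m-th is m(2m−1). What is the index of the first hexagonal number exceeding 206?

Solve n(2n−1) > 206 for integer n.
The largest n with value ≤ 206 is 10 (since 190 ≤ 206 < 231), so the first above is n = 11, value 231.

11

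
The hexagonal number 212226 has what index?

Set n(2n−1) = 212226, giving 2n² − n − 212226 = 0.
The discriminant is 1 + 8·212226 = 1697809, and √1697809 = 1303.
So n = (1 + 1303) / 4 = 1304/4 = 326.

326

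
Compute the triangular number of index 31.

31·32/2 = 992/2 = 496.

496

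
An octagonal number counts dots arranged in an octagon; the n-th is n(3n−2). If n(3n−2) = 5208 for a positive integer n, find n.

Set n(3n−2) = 5208, giving 3n² − 2n − 5208 = 0.
The discriminant is 4 + 12·5208 = 62500, and √62500 = 250.
So n = (2 + 250) / 6 = 252/6 = 42.

42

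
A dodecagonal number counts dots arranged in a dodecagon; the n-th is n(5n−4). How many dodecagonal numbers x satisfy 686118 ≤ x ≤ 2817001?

381

The n-th dodecagonal number is n(5n−4).
Smallest index with value ≥ 686118: n = 371 (giving 686721).
Largest index with value ≤ 2817001: n = 751 (giving 2817001).
Indices 371 through 751: 381 terms.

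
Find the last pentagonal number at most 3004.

Solve n(3n−1)/2 ≤ 3004 for integer n.
n = 44 gives 2882 ≤ 3004, while n = 45 gives 3015 > 3004; so the answer is 2882.

2882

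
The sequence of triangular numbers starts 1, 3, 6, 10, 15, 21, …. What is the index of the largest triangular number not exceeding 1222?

48

Solve n(n+1)/2 ≤ 1222 for integer n.
n = 48 gives 1176 ≤ 1222, while n = 49 gives 1225 > 1222; so the answer is index 48.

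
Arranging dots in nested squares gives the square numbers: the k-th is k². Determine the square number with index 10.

100

The 10th square number is n² with n = 10.
10² = 100.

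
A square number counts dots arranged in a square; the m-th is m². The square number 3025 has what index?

We need n² = 3025, so n = √3025 = 55.
Check: 55² = 3025. ✓

55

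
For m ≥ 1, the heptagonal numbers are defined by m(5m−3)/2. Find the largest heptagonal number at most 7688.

7480

Solve n(5n−3)/2 ≤ 7688 for integer n.
n = 55 gives 7480 ≤ 7688, while n = 56 gives 7756 > 7688; so the answer is 7480.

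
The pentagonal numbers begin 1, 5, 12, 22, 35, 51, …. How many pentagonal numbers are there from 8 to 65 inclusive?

The n-th pentagonal number is n(3n−1)/2.
Smallest index with value ≥ 8: n = 3 (giving 12).
Largest index with value ≤ 65: n = 6 (giving 51).
Indices 3 through 6: 4 terms.

4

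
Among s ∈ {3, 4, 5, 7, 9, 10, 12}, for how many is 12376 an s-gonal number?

s = 3: P(3, 156) = 12246 and P(3, 157) = 12403; 12376 is not s-gonal.
s = 4: P(4, 111) = 12321 and P(4, 112) = 12544; 12376 is not s-gonal.
s = 5: P(5, 91) = 12376. ✓
s = 7: P(7, 70) = 12145 and P(7, 71) = 12496; 12376 is not s-gonal.
s = 9: P(9, 59) = 12036 and P(9, 60) = 12450; 12376 is not s-gonal.
s = 10: P(10, 56) = 12376. ✓
s = 12: P(12, 50) = 12300 and P(12, 51) = 12801; 12376 is not s-gonal.
Hits: s ∈ {5, 10} → 2.

2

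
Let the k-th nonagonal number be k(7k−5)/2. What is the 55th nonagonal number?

The 55th nonagonal number is n(7n−5)/2 with n = 55.
55·(7·55 − 5)/2 = 55·380/2 = 55·190 = 10450.

10450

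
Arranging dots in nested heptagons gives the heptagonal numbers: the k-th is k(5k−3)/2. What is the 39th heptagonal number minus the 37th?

39·(5·39 − 3)/2 = 3744 and 37·(5·37 − 3)/2 = 3367.
Difference: 3744 − 3367 = 377.

377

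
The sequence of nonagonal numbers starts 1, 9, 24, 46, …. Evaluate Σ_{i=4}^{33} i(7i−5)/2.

42415

Σ i(7i−5)/2 = (7Σi² − 5Σi) / 2 over i = 4..33.
Σi = 561 − 6 = 555 and Σi² = 12529 − 14 = 12515.
(7·12515 − 5·555) / 2 = 84830/2 = 42415.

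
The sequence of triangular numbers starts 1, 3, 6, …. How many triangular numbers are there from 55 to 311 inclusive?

The n-th triangular number is n(n+1)/2.
Smallest index with value ≥ 55: n = 10 (giving 55).
Largest index with value ≤ 311: n = 24 (giving 300).
Indices 10 through 24: 15 terms.

15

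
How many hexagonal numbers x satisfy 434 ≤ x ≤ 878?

The n-th hexagonal number is n(2n−1).
Smallest index with value ≥ 434: n = 15 (giving 435).
Largest index with value ≤ 878: n = 21 (giving 861).
Indices 15 through 21: 7 terms.

7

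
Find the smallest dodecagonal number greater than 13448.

13833

Solve n(5n−4) > 13448 for integer n.
The largest n with value ≤ 13448 is 52 (since 13312 ≤ 13448 < 13833), so the first above is n = 53, value 13833.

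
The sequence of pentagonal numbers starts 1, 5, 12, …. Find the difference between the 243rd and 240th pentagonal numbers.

2172

243·(3·243 − 1)/2 = 88452 and 240·(3·240 − 1)/2 = 86280.
Difference: 88452 − 86280 = 2172.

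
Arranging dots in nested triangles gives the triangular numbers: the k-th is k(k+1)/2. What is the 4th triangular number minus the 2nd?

7

4·5/2 = 10 and 2·3/2 = 3.
Difference: 10 − 3 = 7.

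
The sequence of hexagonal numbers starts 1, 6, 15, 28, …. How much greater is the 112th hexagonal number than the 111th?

445

Consecutive hexagonal numbers differ by 4n − 3: here 4·112 − 3 = 445.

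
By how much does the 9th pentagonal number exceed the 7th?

47

9·(3·9 − 1)/2 = 117 and 7·(3·7 − 1)/2 = 70.
Difference: 117 − 70 = 47.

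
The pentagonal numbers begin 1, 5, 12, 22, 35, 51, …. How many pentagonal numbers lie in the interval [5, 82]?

6

The n-th pentagonal number is n(3n−1)/2.
Smallest index with value ≥ 5: n = 2 (giving 5).
Largest index with value ≤ 82: n = 7 (giving 70).
Indices 2 through 7: 6 terms.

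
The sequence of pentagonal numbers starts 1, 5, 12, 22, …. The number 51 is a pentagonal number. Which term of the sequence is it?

Set n(3n−1)/2 = 51, giving 3n² − n − 102 = 0.
The discriminant is 1 + 24·51 = 1225, and √1225 = 35.
So n = (1 + 35) / 6 = 36/6 = 6.
Check: 6·(3·6 − 1)/2 = 51. ✓

6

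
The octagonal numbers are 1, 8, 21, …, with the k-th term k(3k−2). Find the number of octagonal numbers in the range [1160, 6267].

27

The n-th octagonal number is n(3n−2).
Smallest index with value ≥ 1160: n = 20 (giving 1160).
Largest index with value ≤ 6267: n = 46 (giving 6256).
Indices 20 through 46: 27 terms.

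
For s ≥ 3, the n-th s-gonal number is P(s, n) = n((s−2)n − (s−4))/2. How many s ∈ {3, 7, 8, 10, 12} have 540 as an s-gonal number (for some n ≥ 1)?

s = 3: P(3, 32) = 528 and P(3, 33) = 561; 540 is not s-gonal.
s = 7: P(7, 15) = 540. ✓
s = 8: P(8, 13) = 481 and P(8, 14) = 560; 540 is not s-gonal.
s = 10: P(10, 12) = 540. ✓
s = 12: P(12, 10) = 460 and P(12, 11) = 561; 540 is not s-gonal.
Hits: s ∈ {7, 10} → 2.

2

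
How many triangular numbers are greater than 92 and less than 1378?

The n-th triangular number is n(n+1)/2.
Smallest index with value > 92: n = 14 (giving 105).
Largest index with value < 1378: n = 51 (giving 1326).
Indices 14 through 51: 38 terms.

38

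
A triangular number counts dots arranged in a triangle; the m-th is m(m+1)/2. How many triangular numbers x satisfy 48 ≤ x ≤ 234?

The n-th triangular number is n(n+1)/2.
Smallest index with value ≥ 48: n = 10 (giving 55).
Largest index with value ≤ 234: n = 21 (giving 231).
Indices 10 through 21: 12 terms.

12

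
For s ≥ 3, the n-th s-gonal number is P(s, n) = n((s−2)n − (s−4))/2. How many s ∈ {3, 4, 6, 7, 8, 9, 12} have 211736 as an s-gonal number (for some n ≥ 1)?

s = 3: P(3, 650) = 211575 and P(3, 651) = 212226; 211736 is not s-gonal.
s = 4: P(4, 460) = 211600 and P(4, 461) = 212521; 211736 is not s-gonal.
s = 6: P(6, 325) = 210925 and P(6, 326) = 212226; 211736 is not s-gonal.
s = 7: P(7, 291) = 211266 and P(7, 292) = 212722; 211736 is not s-gonal.
s = 8: P(8, 266) = 211736. ✓
s = 9: P(9, 246) = 211191 and P(9, 247) = 212914; 211736 is not s-gonal.
s = 12: P(12, 206) = 211356 and P(12, 207) = 213417; 211736 is not s-gonal.
Hits: s ∈ {8} → 1.

1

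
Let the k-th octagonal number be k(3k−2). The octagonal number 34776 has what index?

Set n(3n−2) = 34776, giving 3n² − 2n − 34776 = 0.
So n = (2 + 646) / 6 = 648/6 = 108.

108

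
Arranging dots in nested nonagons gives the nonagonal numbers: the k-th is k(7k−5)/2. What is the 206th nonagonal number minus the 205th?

Consecutive nonagonal numbers differ by 7n − 6: here 7·206 − 6 = 1436.

1436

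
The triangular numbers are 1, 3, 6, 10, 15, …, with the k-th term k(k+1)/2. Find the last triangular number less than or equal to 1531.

1485

Solve n(n+1)/2 ≤ 1531 for integer n.
n = 54 gives 1485 ≤ 1531, while n = 55 gives 1540 > 1531; so the answer is 1485.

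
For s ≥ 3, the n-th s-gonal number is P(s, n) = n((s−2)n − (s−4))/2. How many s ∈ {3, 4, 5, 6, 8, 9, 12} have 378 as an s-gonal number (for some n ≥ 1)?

s = 3: P(3, 27) = 378. ✓
s = 4: P(4, 19) = 361 and P(4, 20) = 400; 378 is not s-gonal.
s = 5: P(5, 16) = 376 and P(5, 17) = 425; 378 is not s-gonal.
s = 6: P(6, 14) = 378. ✓
s = 8: P(8, 11) = 341 and P(8, 12) = 408; 378 is not s-gonal.
s = 9: P(9, 10) = 325 and P(9, 11) = 396; 378 is not s-gonal.
s = 12: P(12, 9) = 369 and P(12, 10) = 460; 378 is not s-gonal.
Hits: s ∈ {3, 6} → 2.

2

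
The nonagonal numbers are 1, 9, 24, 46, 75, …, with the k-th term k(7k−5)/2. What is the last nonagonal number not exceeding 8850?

8625

Solve n(7n−5)/2 ≤ 8850 for integer n.
n = 50 gives 8625 ≤ 8850, while n = 51 gives 8976 > 8850; so the answer is 8625.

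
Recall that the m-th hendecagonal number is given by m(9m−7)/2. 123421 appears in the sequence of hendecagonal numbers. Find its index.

Set n(9n−7)/2 = 123421, giving 9n² − 7n − 246842 = 0.
The discriminant is 49 + 72·123421 = 8886361, and √8886361 = 2981.
So n = (7 + 2981) / 18 = 2988/18 = 166.

166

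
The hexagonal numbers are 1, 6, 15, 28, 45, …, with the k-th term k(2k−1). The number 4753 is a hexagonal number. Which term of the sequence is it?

49

Set n(2n−1) = 4753, giving 2n² − n − 4753 = 0.
The discriminant is 1 + 8·4753 = 38025, and √38025 = 195.
So n = (1 + 195) / 4 = 196/4 = 49.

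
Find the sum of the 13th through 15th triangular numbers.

316

Σ i(i+1)/2 = (Σi² + Σi) / 2 over i = 13..15.
Σi = 120 − 78 = 42 and Σi² = 1240 − 650 = 590.
(1·590 + 1·42) / 2 = 632/2 = 316.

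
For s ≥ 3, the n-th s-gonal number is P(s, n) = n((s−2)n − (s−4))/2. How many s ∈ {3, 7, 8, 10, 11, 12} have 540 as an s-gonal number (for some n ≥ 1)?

2

s = 3: P(3, 32) = 528 and P(3, 33) = 561; 540 is not s-gonal.
s = 7: P(7, 15) = 540. ✓
s = 8: P(8, 13) = 481 and P(8, 14) = 560; 540 is not s-gonal.
s = 10: P(10, 12) = 540. ✓
s = 11: P(11, 11) = 506 and P(11, 12) = 606; 540 is not s-gonal.
s = 12: P(12, 10) = 460 and P(12, 11) = 561; 540 is not s-gonal.
Hits: s ∈ {7, 10} → 2.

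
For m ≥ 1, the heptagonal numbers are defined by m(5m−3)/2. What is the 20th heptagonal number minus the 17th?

20·(5·20 − 3)/2 = 970 and 17·(5·17 − 3)/2 = 697.
Difference: 970 − 697 = 273.

273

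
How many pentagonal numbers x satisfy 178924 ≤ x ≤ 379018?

157

The n-th pentagonal number is n(3n−1)/2.
Smallest index with value ≥ 178924: n = 346 (giving 179401).
Largest index with value ≤ 379018: n = 502 (giving 377755).
Indices 346 through 502: 157 terms.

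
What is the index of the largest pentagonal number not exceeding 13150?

Solve n(3n−1)/2 ≤ 13150 for integer n.
n = 93 gives 12927 ≤ 13150, while n = 94 gives 13207 > 13150; so the answer is index 93.

93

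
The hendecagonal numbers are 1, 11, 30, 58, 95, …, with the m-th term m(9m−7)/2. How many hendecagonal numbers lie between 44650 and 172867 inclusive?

97

The n-th hendecagonal number is n(9n−7)/2.
Smallest index with value ≥ 44650: n = 100 (giving 44650).
Largest index with value ≤ 172867: n = 196 (giving 172186).
Indices 100 through 196: 97 terms.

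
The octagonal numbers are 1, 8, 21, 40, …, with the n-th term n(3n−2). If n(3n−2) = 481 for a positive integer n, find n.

Set n(3n−2) = 481, giving 3n² − 2n − 481 = 0.
The discriminant is 4 + 12·481 = 5776, and √5776 = 76.
So n = (2 + 76) / 6 = 78/6 = 13.
Check: 13·(3·13 − 2) = 481. ✓

13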